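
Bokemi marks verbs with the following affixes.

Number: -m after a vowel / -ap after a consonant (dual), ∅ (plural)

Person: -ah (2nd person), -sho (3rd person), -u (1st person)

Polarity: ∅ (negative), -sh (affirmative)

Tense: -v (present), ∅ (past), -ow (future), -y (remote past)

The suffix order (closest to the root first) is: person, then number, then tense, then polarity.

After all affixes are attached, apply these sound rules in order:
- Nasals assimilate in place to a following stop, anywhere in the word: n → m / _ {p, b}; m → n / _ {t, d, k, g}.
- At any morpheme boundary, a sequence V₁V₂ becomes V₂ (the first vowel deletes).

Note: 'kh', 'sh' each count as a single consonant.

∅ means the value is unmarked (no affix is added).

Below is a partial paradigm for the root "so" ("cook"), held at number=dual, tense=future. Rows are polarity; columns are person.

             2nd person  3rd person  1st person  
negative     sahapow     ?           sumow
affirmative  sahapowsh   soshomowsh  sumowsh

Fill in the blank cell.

soshomow

Attach person 3rd person -sho → sosho.
Attach number dual -m (after vowel 'o') → soshom.
Attach tense future -ow → soshomow.
polarity = negative: zero marking, form stays soshomow.
Nasal assimilation: no change.
Vowel deletion: no change.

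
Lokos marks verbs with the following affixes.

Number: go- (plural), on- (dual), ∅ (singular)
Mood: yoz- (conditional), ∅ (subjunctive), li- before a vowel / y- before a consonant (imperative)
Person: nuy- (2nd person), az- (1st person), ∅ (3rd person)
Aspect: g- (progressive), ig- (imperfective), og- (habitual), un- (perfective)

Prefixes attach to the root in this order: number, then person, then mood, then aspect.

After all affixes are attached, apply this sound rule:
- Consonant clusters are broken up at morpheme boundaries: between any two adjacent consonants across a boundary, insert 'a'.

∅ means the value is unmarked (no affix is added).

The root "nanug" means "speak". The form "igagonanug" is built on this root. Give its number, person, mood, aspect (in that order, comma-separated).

Segment: ig-go-nanug.
number: go- → plural.
person: ∅ → 3rd person.
mood: ∅ → subjunctive.
aspect: ig- → imperfective.

plural, 3rd person, subjunctive, imperfective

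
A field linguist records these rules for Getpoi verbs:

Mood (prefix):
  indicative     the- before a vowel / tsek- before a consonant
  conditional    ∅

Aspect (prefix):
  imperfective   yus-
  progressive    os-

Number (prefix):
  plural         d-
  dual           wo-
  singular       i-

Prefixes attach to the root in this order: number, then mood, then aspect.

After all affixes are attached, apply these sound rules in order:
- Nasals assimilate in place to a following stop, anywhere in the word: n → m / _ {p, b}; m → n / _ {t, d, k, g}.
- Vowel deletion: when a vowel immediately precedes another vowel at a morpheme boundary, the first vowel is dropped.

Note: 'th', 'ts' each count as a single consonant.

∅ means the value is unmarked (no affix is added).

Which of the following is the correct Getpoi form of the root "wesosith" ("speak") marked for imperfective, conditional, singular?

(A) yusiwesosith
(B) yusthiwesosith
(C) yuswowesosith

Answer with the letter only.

Attach number singular i- → iwesosith.
mood = conditional: zero marking, form stays iwesosith.
Attach aspect imperfective yus- → yusiwesosith.
Nasal assimilation: no change.
Vowel deletion: no change.
So the correct form is yusiwesosith, option (A).
(B) yusthiwesosith is wrong: it uses indicative instead of conditional for mood.
(C) yuswowesosith is wrong: it uses dual instead of singular for number.

A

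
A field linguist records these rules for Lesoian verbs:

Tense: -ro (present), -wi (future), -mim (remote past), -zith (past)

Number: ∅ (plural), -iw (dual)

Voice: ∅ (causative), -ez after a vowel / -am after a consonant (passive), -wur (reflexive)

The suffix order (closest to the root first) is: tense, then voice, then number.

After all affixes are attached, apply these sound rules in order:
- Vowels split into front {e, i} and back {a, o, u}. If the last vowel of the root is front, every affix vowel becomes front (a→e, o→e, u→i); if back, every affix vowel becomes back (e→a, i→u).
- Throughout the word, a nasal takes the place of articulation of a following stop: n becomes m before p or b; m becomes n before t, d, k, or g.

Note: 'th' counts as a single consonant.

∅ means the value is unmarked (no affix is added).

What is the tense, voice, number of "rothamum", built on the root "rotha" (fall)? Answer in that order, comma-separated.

Segment: rotha-mim.
tense: -mim → remote past.
voice: ∅ → causative.
number: ∅ → plural.

remote past, causative, plural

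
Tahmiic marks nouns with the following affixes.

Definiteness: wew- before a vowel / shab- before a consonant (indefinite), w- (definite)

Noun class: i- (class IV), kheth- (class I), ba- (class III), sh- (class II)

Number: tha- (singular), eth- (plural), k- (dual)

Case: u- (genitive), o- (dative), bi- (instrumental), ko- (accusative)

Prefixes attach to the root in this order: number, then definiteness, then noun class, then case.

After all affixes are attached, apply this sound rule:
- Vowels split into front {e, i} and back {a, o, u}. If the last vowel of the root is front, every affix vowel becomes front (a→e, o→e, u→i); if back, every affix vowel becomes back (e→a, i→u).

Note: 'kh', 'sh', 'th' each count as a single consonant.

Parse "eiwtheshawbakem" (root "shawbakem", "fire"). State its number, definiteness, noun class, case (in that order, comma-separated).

Segment: o-i-w-tha-shawbakem.
number: tha- → singular.
definiteness: w- → definite.
noun class: i- → class IV.
case: o- → dative.

singular, definite, class IV, dative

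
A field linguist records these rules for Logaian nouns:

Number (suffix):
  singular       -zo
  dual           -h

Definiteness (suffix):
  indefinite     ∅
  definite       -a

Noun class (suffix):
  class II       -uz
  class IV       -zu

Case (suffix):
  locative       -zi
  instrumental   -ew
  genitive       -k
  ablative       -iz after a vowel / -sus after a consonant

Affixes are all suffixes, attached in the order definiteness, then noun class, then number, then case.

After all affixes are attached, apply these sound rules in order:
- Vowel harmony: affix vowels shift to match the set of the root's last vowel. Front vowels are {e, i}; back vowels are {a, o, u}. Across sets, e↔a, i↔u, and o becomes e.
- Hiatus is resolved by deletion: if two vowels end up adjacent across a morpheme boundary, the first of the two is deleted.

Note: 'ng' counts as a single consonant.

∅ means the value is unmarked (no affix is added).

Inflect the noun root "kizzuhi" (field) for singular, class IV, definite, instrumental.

kizzuhezizew

Attach definiteness definite -a → kizzuhia.
Attach noun class class IV -zu → kizzuhiazu.
Attach number singular -zo → kizzuhiazuzo.
Attach case instrumental -ew → kizzuhiazuzoew.
Apply vowel harmony: kizzuhiazuzoew → kizzuhiezizeew.
Apply vowel deletion: kizzuhiezizeew → kizzuhezizew.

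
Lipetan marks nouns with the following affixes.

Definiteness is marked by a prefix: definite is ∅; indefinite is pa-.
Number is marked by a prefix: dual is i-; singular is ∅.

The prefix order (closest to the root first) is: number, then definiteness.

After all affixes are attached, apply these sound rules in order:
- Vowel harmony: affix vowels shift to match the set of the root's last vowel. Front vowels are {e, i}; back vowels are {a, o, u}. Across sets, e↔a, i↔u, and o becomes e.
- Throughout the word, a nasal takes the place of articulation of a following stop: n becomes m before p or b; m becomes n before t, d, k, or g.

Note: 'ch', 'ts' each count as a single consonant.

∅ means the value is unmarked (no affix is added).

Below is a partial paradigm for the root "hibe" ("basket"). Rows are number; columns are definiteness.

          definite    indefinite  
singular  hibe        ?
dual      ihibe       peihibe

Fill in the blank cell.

pehibe

number = singular: zero marking, form stays hibe.
Attach definiteness indefinite pa- → pahibe.
Apply vowel harmony: pahibe → pehibe.
Nasal assimilation: no change.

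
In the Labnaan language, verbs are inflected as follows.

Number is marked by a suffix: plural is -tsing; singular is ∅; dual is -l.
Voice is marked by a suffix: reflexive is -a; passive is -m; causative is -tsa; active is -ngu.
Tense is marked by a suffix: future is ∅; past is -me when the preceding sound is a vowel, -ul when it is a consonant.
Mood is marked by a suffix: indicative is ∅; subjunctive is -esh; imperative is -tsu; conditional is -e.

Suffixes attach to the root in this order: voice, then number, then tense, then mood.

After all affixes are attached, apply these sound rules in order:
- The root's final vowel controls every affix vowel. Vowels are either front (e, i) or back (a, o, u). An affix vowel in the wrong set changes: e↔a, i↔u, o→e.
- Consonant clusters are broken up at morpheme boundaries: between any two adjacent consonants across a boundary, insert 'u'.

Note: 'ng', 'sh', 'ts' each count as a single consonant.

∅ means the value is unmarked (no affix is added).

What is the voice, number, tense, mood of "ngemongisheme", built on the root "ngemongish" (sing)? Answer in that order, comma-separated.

Segment: ngemongish-a-me.
voice: -a → reflexive.
number: ∅ → singular.
tense: -me/ul → past.
mood: ∅ → indicative.

reflexive, singular, past, indicative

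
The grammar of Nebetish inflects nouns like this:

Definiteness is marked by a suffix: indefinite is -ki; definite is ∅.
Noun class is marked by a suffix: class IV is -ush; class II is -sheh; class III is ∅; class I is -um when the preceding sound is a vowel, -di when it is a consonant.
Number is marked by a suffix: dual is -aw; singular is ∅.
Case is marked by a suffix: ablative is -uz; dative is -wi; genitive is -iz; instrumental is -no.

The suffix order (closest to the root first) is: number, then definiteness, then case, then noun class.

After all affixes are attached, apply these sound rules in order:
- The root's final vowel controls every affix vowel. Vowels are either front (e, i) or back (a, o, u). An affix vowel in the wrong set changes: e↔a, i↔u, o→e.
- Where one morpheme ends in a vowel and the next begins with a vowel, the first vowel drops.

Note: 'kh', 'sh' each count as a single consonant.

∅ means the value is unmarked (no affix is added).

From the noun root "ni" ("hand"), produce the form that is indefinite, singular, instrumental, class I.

number = singular: zero marking, form stays ni.
Attach definiteness indefinite -ki → niki.
Attach case instrumental -no → nikino.
Attach noun class class I -um (after vowel 'o') → nikinoum.
Apply vowel harmony: nikinoum → nikineim.
Apply vowel deletion: nikineim → nikinim.

nikinim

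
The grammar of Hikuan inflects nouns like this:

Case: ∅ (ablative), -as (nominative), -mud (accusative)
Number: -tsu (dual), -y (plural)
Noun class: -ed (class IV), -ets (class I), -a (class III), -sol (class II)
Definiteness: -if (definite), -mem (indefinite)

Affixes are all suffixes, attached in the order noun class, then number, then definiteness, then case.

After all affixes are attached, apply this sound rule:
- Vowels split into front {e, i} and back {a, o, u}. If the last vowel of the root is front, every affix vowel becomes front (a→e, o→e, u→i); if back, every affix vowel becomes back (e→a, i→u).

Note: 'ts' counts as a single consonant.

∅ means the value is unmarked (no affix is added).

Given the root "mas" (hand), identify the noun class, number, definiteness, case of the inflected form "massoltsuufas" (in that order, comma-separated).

class II, dual, definite, nominative

Segment: mas-sol-tsu-if-as.
noun class: -sol → class II.
number: -tsu → dual.
definiteness: -if → definite.
case: -as → nominative.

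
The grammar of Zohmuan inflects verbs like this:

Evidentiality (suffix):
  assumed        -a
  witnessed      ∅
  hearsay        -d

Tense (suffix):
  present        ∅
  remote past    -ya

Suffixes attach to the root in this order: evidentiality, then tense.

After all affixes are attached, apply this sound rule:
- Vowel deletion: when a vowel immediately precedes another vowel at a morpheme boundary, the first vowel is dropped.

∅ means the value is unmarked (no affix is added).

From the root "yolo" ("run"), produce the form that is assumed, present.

Attach evidentiality assumed -a → yoloa.
tense = present: zero marking, form stays yoloa.
Apply vowel deletion: yoloa → yola.

yola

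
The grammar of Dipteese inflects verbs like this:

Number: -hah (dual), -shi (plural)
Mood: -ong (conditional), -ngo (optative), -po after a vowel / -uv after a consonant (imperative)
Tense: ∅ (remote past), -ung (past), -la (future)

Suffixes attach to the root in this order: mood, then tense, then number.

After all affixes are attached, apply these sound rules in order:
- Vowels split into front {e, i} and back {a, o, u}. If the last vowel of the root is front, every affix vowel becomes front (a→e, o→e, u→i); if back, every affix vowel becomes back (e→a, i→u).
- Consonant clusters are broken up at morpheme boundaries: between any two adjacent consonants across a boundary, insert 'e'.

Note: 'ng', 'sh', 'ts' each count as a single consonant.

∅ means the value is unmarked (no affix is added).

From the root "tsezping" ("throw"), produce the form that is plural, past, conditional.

Attach mood conditional -ong → tsezpingong.
Attach tense past -ung → tsezpingongung.
Attach number plural -shi → tsezpingongungshi.
Apply vowel harmony: tsezpingongungshi → tsezpingengingshi.
Apply epenthesis: tsezpingengingshi → tsezpingengingeshi.

tsezpingengingeshi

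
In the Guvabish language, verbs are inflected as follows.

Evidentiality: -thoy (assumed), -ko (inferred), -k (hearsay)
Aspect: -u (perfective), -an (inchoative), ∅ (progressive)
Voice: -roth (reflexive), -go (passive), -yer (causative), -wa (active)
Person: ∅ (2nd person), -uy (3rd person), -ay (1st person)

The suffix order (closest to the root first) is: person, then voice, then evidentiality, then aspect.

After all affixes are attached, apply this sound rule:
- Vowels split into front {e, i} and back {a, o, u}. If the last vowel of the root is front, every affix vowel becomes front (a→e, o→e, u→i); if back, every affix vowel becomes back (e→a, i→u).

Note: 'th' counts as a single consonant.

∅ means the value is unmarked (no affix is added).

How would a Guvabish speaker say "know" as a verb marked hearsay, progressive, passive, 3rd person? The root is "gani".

ganiiygek

Attach person 3rd person -uy → ganiuy.
Attach voice passive -go → ganiuygo.
Attach evidentiality hearsay -k → ganiuygok.
aspect = progressive: zero marking, form stays ganiuygok.
Apply vowel harmony: ganiuygok → ganiiygek.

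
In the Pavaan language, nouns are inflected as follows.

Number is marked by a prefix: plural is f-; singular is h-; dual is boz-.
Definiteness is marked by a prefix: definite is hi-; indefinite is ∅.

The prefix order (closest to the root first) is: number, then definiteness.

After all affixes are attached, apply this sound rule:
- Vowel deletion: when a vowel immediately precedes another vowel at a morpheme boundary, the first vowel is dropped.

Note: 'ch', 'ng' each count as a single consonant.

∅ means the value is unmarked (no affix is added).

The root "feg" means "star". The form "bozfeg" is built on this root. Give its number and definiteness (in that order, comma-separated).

dual, indefinite

Segment: boz-feg.
number: boz- → dual.
definiteness: ∅ → indefinite.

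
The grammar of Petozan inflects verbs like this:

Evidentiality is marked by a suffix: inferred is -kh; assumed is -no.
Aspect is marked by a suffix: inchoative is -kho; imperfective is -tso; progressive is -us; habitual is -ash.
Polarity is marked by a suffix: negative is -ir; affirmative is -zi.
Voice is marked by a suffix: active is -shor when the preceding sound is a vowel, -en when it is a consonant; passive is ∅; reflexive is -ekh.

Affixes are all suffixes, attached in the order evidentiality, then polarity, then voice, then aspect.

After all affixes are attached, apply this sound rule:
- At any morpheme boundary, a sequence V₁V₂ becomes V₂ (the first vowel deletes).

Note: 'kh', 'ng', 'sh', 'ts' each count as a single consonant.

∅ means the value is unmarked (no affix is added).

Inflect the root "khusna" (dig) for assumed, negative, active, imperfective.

khusnanirentso

Attach evidentiality assumed -no → khusnano.
Attach polarity negative -ir → khusnanoir.
Attach voice active -en (after consonant 'r') → khusnanoiren.
Attach aspect imperfective -tso → khusnanoirentso.
Apply vowel deletion: khusnanoirentso → khusnanirentso.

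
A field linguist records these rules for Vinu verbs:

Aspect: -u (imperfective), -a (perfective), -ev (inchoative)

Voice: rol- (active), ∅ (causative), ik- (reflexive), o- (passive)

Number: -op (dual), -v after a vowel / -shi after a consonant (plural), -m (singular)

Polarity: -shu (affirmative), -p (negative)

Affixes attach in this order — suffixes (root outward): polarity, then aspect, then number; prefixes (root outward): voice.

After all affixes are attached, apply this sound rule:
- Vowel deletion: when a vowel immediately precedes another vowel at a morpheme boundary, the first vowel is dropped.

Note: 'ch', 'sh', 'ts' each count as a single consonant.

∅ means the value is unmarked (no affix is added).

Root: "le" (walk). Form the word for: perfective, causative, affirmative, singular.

voice = causative: zero marking, form stays le.
Attach polarity affirmative -shu → leshu.
Attach aspect perfective -a → leshua.
Attach number singular -m → leshuam.
Apply vowel deletion: leshuam → lesham.

lesham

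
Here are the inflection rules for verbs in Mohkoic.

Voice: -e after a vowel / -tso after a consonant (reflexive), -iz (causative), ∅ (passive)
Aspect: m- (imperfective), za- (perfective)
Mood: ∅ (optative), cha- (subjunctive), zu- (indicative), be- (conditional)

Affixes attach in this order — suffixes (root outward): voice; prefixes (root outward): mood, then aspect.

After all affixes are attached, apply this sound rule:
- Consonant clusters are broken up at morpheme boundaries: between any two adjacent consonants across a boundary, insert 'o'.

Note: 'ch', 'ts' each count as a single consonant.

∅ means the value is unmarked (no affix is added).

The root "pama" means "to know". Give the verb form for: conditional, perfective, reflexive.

Attach voice reflexive -e (after vowel 'a') → pamae.
Attach mood conditional be- → bepamae.
Attach aspect perfective za- → zabepamae.
Epenthesis: no change.

zabepamae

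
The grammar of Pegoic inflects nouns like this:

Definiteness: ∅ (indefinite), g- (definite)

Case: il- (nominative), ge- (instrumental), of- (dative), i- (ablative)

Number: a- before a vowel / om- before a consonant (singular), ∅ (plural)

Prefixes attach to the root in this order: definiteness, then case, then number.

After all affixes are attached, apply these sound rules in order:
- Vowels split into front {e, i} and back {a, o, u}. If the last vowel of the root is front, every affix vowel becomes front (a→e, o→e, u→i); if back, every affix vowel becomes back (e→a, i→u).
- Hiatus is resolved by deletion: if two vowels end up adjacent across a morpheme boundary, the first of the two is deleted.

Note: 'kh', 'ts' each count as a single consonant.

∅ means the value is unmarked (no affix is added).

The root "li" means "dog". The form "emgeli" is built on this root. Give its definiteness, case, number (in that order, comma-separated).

indefinite, instrumental, singular

Segment: om-ge-li.
definiteness: ∅ → indefinite.
case: ge- → instrumental.
number: a/om- → singular.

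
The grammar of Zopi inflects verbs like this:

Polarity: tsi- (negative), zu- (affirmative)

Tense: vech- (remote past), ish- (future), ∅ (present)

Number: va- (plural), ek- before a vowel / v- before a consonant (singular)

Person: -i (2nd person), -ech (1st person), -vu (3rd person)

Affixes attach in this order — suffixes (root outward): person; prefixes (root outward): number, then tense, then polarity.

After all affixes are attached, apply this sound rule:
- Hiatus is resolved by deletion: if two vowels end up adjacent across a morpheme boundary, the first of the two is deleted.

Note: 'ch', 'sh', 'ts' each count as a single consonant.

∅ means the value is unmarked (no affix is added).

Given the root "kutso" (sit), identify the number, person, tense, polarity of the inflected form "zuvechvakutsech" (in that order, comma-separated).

plural, 1st person, remote past, affirmative

Segment: zu-vech-va-kutso-ech.
number: va- → plural.
person: -ech → 1st person.
tense: vech- → remote past.
polarity: zu- → affirmative.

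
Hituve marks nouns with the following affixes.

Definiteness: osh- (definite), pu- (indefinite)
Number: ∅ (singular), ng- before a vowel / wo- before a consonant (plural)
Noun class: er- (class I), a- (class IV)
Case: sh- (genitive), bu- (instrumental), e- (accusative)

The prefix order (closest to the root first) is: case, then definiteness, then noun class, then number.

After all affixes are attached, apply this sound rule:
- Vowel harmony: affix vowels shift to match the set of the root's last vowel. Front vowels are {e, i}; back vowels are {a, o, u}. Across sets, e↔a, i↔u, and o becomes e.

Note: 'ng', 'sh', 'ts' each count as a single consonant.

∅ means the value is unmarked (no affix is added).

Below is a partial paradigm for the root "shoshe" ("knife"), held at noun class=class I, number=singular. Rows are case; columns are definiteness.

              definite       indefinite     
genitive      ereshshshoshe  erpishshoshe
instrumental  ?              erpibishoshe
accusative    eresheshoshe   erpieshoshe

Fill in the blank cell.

Attach case instrumental bu- → bushoshe.
Attach definiteness definite osh- → oshbushoshe.
Attach noun class class I er- → eroshbushoshe.
number = singular: zero marking, form stays eroshbushoshe.
Apply vowel harmony: eroshbushoshe → ereshbishoshe.

ereshbishoshe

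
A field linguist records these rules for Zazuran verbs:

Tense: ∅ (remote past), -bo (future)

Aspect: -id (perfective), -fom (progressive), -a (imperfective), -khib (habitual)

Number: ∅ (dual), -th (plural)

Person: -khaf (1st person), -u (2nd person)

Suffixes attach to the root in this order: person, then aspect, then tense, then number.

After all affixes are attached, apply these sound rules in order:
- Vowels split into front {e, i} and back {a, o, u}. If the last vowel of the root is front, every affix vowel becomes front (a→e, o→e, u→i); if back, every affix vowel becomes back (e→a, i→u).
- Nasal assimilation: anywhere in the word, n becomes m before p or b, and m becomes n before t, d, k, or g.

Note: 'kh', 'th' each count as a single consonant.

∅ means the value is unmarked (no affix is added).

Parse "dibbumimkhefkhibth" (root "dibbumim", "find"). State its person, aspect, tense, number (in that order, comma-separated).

1st person, habitual, remote past, plural

Segment: dibbumim-khaf-khib-th.
person: -khaf → 1st person.
aspect: -khib → habitual.
tense: ∅ → remote past.
number: -th → plural.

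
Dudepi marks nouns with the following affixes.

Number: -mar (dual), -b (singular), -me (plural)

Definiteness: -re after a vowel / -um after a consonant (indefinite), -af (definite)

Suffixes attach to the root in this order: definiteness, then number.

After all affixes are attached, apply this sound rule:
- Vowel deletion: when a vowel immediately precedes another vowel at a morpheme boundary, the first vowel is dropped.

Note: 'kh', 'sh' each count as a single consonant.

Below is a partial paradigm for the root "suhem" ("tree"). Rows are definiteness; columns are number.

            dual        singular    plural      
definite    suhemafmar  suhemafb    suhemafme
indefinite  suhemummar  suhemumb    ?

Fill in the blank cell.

suhemumme

Attach definiteness indefinite -um (after consonant 'm') → suhemum.
Attach number plural -me → suhemumme.
Vowel deletion: no change.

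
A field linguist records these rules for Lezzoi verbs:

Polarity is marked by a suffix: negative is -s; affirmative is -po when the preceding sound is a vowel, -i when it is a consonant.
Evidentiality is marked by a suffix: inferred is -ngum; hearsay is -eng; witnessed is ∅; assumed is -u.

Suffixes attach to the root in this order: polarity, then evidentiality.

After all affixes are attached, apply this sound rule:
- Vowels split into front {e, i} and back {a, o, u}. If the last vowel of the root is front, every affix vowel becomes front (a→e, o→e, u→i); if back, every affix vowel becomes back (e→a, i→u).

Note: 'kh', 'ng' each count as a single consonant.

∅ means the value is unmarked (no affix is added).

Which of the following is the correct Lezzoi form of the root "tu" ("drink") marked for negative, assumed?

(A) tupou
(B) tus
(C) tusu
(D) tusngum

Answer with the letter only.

C

Attach polarity negative -s → tus.
Attach evidentiality assumed -u → tusu.
Vowel harmony: no change.
So the correct form is tusu, option (C).
(B) tus is wrong: it uses witnessed instead of assumed for evidentiality.
(A) tupou is wrong: it uses affirmative instead of negative for polarity.
(D) tusngum is wrong: it uses inferred instead of assumed for evidentiality.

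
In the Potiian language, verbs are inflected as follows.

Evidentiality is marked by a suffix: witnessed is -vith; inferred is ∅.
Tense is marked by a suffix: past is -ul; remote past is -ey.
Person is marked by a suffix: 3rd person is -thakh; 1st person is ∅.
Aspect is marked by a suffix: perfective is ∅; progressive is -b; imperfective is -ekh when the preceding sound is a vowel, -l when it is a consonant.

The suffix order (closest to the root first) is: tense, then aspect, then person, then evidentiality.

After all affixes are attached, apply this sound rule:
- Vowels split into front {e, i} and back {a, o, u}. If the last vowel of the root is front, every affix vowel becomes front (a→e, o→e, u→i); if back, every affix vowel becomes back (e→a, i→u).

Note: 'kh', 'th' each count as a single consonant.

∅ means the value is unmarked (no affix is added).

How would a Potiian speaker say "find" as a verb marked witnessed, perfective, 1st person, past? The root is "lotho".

Attach tense past -ul → lothoul.
aspect = perfective: zero marking, form stays lothoul.
person = 1st person: zero marking, form stays lothoul.
Attach evidentiality witnessed -vith → lothoulvith.
Apply vowel harmony: lothoulvith → lothoulvuth.

lothoulvuth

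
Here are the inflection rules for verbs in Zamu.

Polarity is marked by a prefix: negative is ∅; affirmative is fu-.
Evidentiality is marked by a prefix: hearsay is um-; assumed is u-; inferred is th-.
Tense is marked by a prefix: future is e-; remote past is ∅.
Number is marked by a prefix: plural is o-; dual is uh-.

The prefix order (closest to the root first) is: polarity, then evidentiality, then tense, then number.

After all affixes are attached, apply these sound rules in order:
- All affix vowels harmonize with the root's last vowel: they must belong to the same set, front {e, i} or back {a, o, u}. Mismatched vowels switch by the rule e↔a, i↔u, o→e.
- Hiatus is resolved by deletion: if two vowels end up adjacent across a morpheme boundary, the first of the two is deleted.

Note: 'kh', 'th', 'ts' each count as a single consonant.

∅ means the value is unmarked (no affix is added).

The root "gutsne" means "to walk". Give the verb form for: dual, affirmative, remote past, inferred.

Attach polarity affirmative fu- → fugutsne.
Attach evidentiality inferred th- → thfugutsne.
tense = remote past: zero marking, form stays thfugutsne.
Attach number dual uh- → uhthfugutsne.
Apply vowel harmony: uhthfugutsne → ihthfigutsne.
Vowel deletion: no change.

ihthfigutsne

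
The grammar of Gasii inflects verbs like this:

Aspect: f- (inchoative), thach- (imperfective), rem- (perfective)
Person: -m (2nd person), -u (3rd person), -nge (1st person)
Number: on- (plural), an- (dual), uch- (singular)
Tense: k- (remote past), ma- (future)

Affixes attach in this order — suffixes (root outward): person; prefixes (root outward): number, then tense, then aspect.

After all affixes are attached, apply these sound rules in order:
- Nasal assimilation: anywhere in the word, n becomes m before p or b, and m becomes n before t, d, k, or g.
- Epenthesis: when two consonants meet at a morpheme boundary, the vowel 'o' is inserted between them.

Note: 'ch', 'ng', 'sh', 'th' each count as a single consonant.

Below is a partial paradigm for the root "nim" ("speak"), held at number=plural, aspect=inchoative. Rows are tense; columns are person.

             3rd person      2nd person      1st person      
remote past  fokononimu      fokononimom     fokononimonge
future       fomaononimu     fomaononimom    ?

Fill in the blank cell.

fomaononimonge

Attach number plural on- → onnim.
Attach tense future ma- → maonnim.
Attach aspect inchoative f- → fmaonnim.
Attach person 1st person -nge → fmaonnimnge.
Nasal assimilation: no change.
Apply epenthesis: fmaonnimnge → fomaononimonge.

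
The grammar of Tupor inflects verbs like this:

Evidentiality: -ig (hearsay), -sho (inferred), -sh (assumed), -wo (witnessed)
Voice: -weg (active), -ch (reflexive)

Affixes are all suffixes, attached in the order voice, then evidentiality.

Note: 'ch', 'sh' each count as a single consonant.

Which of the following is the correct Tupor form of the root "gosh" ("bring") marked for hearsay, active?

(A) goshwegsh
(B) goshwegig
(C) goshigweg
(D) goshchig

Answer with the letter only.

B

Attach voice active -weg → goshweg.
Attach evidentiality hearsay -ig → goshwegig.
So the correct form is goshwegig, option (B).
(A) goshwegsh is wrong: it uses assumed instead of hearsay for evidentiality.
(C) goshigweg is wrong: it has the affixes in the wrong order.
(D) goshchig is wrong: it uses reflexive instead of active for voice.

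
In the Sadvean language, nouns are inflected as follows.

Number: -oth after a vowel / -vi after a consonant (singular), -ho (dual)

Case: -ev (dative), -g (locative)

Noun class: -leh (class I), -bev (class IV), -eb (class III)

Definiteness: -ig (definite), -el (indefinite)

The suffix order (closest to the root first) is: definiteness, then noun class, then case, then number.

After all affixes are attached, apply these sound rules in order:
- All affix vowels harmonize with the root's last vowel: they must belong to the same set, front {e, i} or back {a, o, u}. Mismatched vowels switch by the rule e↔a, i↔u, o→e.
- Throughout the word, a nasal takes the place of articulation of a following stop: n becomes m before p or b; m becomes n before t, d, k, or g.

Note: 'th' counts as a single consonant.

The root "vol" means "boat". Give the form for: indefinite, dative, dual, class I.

volallahavho

Attach definiteness indefinite -el → volel.
Attach noun class class I -leh → volelleh.
Attach case dative -ev → volellehev.
Attach number dual -ho → volellehevho.
Apply vowel harmony: volellehevho → volallahavho.
Nasal assimilation: no change.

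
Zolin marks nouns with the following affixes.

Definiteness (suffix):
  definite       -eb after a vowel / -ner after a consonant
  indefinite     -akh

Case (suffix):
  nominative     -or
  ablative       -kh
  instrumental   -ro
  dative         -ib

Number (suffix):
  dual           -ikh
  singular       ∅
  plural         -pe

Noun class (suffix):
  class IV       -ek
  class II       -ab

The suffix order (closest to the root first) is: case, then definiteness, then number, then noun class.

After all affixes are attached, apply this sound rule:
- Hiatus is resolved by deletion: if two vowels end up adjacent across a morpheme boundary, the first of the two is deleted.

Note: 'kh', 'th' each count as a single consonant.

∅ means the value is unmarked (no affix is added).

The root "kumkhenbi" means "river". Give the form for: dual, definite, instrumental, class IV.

kumkhenbirebikhek

Attach case instrumental -ro → kumkhenbiro.
Attach definiteness definite -eb (after vowel 'o') → kumkhenbiroeb.
Attach number dual -ikh → kumkhenbiroebikh.
Attach noun class class IV -ek → kumkhenbiroebikhek.
Apply vowel deletion: kumkhenbiroebikhek → kumkhenbirebikhek.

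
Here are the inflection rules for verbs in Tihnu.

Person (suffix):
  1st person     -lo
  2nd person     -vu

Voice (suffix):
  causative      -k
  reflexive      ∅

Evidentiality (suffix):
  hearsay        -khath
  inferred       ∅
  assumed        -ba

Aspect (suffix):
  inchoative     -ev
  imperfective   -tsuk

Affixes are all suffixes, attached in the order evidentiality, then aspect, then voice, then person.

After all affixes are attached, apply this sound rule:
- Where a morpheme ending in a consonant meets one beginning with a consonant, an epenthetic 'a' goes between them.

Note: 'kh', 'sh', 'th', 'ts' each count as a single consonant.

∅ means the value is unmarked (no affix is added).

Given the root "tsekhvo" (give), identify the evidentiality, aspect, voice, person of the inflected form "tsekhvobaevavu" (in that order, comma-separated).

assumed, inchoative, reflexive, 2nd person

Segment: tsekhvo-ba-ev-vu.
evidentiality: -ba → assumed.
aspect: -ev → inchoative.
voice: ∅ → reflexive.
person: -vu → 2nd person.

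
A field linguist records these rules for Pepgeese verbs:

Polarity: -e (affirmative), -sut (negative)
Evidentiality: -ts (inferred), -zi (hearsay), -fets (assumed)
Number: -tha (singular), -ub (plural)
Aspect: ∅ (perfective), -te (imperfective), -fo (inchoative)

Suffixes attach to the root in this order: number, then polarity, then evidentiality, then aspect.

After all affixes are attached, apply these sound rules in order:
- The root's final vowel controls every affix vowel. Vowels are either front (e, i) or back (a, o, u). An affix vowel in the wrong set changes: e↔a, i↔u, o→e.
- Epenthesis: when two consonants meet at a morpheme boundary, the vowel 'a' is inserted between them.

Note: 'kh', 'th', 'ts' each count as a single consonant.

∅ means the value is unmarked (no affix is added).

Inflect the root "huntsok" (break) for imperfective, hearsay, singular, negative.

huntsokathasutazuta

Attach number singular -tha → huntsoktha.
Attach polarity negative -sut → huntsokthasut.
Attach evidentiality hearsay -zi → huntsokthasutzi.
Attach aspect imperfective -te → huntsokthasutzite.
Apply vowel harmony: huntsokthasutzite → huntsokthasutzuta.
Apply epenthesis: huntsokthasutzuta → huntsokathasutazuta.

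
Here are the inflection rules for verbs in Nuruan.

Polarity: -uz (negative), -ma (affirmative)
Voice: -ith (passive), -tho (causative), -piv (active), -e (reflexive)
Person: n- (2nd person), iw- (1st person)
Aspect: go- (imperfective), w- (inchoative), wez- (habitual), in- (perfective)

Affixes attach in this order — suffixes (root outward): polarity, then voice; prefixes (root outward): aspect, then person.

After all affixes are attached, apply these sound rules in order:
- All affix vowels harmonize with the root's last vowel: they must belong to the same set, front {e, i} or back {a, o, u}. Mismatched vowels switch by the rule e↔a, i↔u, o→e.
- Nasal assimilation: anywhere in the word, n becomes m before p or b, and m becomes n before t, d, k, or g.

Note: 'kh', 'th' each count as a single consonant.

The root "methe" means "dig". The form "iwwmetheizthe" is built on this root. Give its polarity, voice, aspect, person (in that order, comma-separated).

Segment: iw-w-methe-uz-tho.
polarity: -uz → negative.
voice: -tho → causative.
aspect: w- → inchoative.
person: iw- → 1st person.

negative, causative, inchoative, 1st person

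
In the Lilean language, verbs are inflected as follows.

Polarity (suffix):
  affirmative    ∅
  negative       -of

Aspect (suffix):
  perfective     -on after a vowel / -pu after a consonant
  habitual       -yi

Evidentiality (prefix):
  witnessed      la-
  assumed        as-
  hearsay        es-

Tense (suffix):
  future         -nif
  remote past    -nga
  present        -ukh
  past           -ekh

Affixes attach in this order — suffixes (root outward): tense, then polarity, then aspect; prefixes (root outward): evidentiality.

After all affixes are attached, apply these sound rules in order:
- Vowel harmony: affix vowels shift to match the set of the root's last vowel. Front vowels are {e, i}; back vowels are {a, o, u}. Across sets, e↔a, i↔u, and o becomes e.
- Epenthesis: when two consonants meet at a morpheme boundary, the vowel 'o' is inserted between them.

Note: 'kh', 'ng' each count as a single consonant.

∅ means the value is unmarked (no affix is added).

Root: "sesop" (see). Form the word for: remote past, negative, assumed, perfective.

asosesopongaofopu

Attach tense remote past -nga → sesopnga.
Attach polarity negative -of → sesopngaof.
Attach aspect perfective -pu (after consonant 'f') → sesopngaofpu.
Attach evidentiality assumed as- → assesopngaofpu.
Vowel harmony: no change.
Apply epenthesis: assesopngaofpu → asosesopongaofopu.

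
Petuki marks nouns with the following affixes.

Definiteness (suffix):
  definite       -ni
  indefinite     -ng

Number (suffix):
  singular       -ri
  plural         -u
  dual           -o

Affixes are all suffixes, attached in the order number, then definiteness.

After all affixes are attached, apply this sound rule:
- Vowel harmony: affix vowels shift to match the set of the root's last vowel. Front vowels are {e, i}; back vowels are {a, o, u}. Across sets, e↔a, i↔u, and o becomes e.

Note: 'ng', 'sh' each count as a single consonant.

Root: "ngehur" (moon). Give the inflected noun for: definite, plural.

ngehurunu

Attach number plural -u → ngehuru.
Attach definiteness definite -ni → ngehuruni.
Apply vowel harmony: ngehuruni → ngehurunu.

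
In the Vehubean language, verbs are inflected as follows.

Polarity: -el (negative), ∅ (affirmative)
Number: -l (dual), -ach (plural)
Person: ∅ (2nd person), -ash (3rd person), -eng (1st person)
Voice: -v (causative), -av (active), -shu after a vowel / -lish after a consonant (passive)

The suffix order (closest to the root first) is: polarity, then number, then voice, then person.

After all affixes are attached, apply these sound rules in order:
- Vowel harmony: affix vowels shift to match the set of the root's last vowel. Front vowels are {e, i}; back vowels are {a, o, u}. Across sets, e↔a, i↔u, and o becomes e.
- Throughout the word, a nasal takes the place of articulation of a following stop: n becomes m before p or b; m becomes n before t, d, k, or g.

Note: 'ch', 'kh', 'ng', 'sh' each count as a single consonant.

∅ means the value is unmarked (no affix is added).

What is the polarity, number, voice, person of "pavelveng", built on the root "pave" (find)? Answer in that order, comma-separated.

Segment: pave-l-v-eng.
polarity: ∅ → affirmative.
number: -l → dual.
voice: -v → causative.
person: -eng → 1st person.

affirmative, dual, causative, 1st person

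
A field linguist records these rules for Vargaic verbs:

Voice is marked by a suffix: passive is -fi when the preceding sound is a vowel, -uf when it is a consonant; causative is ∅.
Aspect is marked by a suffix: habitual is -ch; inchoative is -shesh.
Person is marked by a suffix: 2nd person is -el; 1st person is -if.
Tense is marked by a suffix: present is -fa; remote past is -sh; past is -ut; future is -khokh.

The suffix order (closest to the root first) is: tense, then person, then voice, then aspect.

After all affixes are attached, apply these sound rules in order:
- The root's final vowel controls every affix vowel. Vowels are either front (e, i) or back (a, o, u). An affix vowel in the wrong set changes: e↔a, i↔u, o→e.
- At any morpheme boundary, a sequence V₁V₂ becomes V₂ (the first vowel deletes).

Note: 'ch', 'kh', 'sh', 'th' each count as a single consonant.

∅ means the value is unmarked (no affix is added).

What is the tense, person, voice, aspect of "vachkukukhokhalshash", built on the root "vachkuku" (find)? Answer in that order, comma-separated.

future, 2nd person, causative, inchoative

Segment: vachkuku-khokh-el-shesh.
tense: -khokh → future.
person: -el → 2nd person.
voice: ∅ → causative.
aspect: -shesh → inchoative.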